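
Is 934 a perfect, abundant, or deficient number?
deficient

Proper divisors of 934: sum = 1 + 2 + 467 = 470
Since 470 < 934, 934 is deficient.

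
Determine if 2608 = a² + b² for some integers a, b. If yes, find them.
Not possible

Factorization: 2608 = 2^4 × 163
By Fermat: n is sum of two squares iff every prime p ≡ 3 (mod 4) appears to even power.
Prime(s) ≡ 3 (mod 4) with odd exponent: [(163, 1)]
Therefore 2608 cannot be expressed as a² + b².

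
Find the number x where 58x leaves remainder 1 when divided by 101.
54

gcd(58, 101) = 1, so the inverse exists.
Extended Euclidean algorithm on (101, 58):
101 = 1 × 58 + 43  ⟹  43 = (1)·101 + (-1)·58
58 = 1 × 43 + 15  ⟹  15 = (-1)·101 + (2)·58
43 = 2 × 15 + 13  ⟹  13 = (3)·101 + (-5)·58
15 = 1 × 13 + 2  ⟹  2 = (-4)·101 + (7)·58
13 = 6 × 2 + 1  ⟹  1 = (27)·101 + (-47)·58
So (-47)·58 ≡ 1 (mod 101), i.e. 58^(-1) ≡ -47 ≡ 54 (mod 101).
Check: 58 × 54 = 3132 ≡ 1 (mod 101)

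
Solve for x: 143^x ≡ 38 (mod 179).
57

Baby-step giant-step with step n = ⌈√179⌉ = 14.
Baby steps 143^j mod 179 (j:value) for j=0..13: 0:1, 1:143, 2:43, 3:63, 4:59, 5:24, 6:31, 7:137, 8:80, 9:163, 10:39, 11:28, 12:66, 13:130.
Giant-step multiplier: 143^(-14) ≡ 143^(178-14) = 143^164 ≡ 117 (mod 179).
Giant steps γ_i = 38·117^i mod 179: γ_0=38, γ_1=150, γ_2=8, γ_3=41, γ_4=143 (in table at j=1).
x = i·n + j = 4·14 + 1 = 57.
Check: 143^57 ≡ 38 (mod 179).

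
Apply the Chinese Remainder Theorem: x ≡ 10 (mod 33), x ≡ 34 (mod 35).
769

Using Chinese Remainder Theorem:
M = 33 × 35 = 1155
M1 = 35, M2 = 33
y1 = 35^(-1) mod 33 = 17
y2 = 33^(-1) mod 35 = 17
x = (10×35×17 + 34×33×17) mod 1155 = 769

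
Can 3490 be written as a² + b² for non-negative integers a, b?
3² + 59² (a=3, b=59)

Factorization: 3490 = 2 × 5 × 349
By Fermat: n is sum of two squares iff every prime p ≡ 3 (mod 4) appears to even power.
All primes ≡ 3 (mod 4) appear to even power.
Search a = 0, 1, 2, … for 3490 - a² a perfect square: first hit at a = 3: 3490 - 9 = 3481 = 59².
3490 = 3² + 59² = 9 + 3481 ✓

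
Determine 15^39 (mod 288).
207

Repeated squaring. Binary of 39 = 100111.
15^1 ≡ 15 (mod 288); 15^2 ≡ 225 (mod 288); 15^4 ≡ 225 (mod 288); 15^8 ≡ 225 (mod 288); 15^16 ≡ 225 (mod 288); 15^32 ≡ 225 (mod 288)
15^39 = 15^1 × 15^2 × 15^4 × 15^32 ≡ 207 (mod 288)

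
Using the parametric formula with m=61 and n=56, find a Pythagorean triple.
(585, 6832, 6857)

Euclid's formula: a = m² - n², b = 2mn, c = m² + n²
m = 61, n = 56
a = 61² - 56² = 3721 - 3136 = 585
b = 2 × 61 × 56 = 6832
c = 61² + 56² = 3721 + 3136 = 6857
Verification: 585² + 6832² = 342225 + 46676224 = 47018449 = 6857² ✓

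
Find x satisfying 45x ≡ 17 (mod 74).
x ≡ 53 (mod 74)

gcd(45, 74) = 1, which divides 17, so solutions exist.
Find 45^(-1) mod 74 by the extended Euclidean algorithm:
74 = 1 × 45 + 29  ⟹  29 = (1)·74 + (-1)·45
45 = 1 × 29 + 16  ⟹  16 = (-1)·74 + (2)·45
29 = 1 × 16 + 13  ⟹  13 = (2)·74 + (-3)·45
16 = 1 × 13 + 3  ⟹  3 = (-3)·74 + (5)·45
13 = 4 × 3 + 1  ⟹  1 = (14)·74 + (-23)·45
So (-23)·45 ≡ 1 (mod 74), i.e. 45^(-1) ≡ -23 ≡ 51 (mod 74).
x ≡ 51 × 17 = 867 ≡ 53 (mod 74).
Check: 45 × 53 = 2385 ≡ 17 (mod 74).
Unique solution: x ≡ 53 (mod 74)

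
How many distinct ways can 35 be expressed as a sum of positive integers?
14883

p(n) counts ways to write n as a sum of positive integers (order ignored).
Euler's pentagonal recurrence: p(k) = p(k-1) + p(k-2) - p(k-5) - p(k-7) + p(k-12) + p(k-15) - ... (offsets j(3j∓1)/2, signs ++--, p(0)=1, p(<0)=0).
DP table for k = 0..34: p(0)=1, p(1)=1, p(2)=2, p(3)=3, p(4)=5, p(5)=7, p(6)=11, p(7)=15, p(8)=22, p(9)=30, p(10)=42, p(11)=56, p(12)=77, p(13)=101, p(14)=135, p(15)=176, p(16)=231, p(17)=297, p(18)=385, p(19)=490, p(20)=627, p(21)=792, p(22)=1002, p(23)=1255, p(24)=1575, p(25)=1958, p(26)=2436, p(27)=3010, p(28)=3718, p(29)=4565, p(30)=5604, p(31)=6842, p(32)=8349, p(33)=10143, p(34)=12310.
Final step: p(35) = p(34) + p(33) - p(30) - p(28) + p(23) + p(20) - p(13) - p(9) + p(0)
= 12310 + 10143 - 5604 - 3718 + 1255 + 627 - 101 - 30 + 1
= 14883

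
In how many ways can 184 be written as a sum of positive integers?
980462880430

p(n) counts ways to write n as a sum of positive integers (order ignored).
Euler's pentagonal recurrence: p(k) = p(k-1) + p(k-2) - p(k-5) - p(k-7) + p(k-12) + p(k-15) - ... (offsets j(3j∓1)/2, signs ++--, p(0)=1, p(<0)=0).
DP table for k = 0..183: p(0)=1, p(1)=1, p(2)=2, p(3)=3, p(4)=5, p(5)=7, p(6)=11, p(7)=15, p(8)=22, p(9)=30, p(10)=42, p(11)=56, p(12)=77, p(13)=101, p(14)=135, p(15)=176, p(16)=231, p(17)=297, p(18)=385, p(19)=490, p(20)=627, p(21)=792, p(22)=1002, p(23)=1255, p(24)=1575, p(25)=1958, p(26)=2436, p(27)=3010, p(28)=3718, p(29)=4565, p(30)=5604, p(31)=6842, p(32)=8349, p(33)=10143, p(34)=12310, p(35)=14883, p(36)=17977, p(37)=21637, p(38)=26015, p(39)=31185, p(40)=37338, p(41)=44583, p(42)=53174, p(43)=63261, p(44)=75175, p(45)=89134, p(46)=105558, p(47)=124754, p(48)=147273, p(49)=173525, p(50)=204226, p(51)=239943, p(52)=281589, p(53)=329931, p(54)=386155, p(55)=451276, p(56)=526823, p(57)=614154, p(58)=715220, p(59)=831820, p(60)=966467, p(61)=1121505, p(62)=1300156, p(63)=1505499, p(64)=1741630, p(65)=2012558, p(66)=2323520, p(67)=2679689, p(68)=3087735, p(69)=3554345, p(70)=4087968, p(71)=4697205, p(72)=5392783, p(73)=6185689, p(74)=7089500, p(75)=8118264, p(76)=9289091, p(77)=10619863, p(78)=12132164, p(79)=13848650, p(80)=15796476, p(81)=18004327, p(82)=20506255, p(83)=23338469, p(84)=26543660, p(85)=30167357, p(86)=34262962, p(87)=38887673, p(88)=44108109, p(89)=49995925, p(90)=56634173, p(91)=64112359, p(92)=72533807, p(93)=82010177, p(94)=92669720, p(95)=104651419, p(96)=118114304, p(97)=133230930, p(98)=150198136, p(99)=169229875, p(100)=190569292, p(101)=214481126, p(102)=241265379, p(103)=271248950, p(104)=304801365, p(105)=342325709, p(106)=384276336, p(107)=431149389, p(108)=483502844, p(109)=541946240, p(110)=607163746, p(111)=679903203, p(112)=761002156, p(113)=851376628, p(114)=952050665, p(115)=1064144451, p(116)=1188908248, p(117)=1327710076, p(118)=1482074143, p(119)=1653668665, p(120)=1844349560, p(121)=2056148051, p(122)=2291320912, p(123)=2552338241, p(124)=2841940500, p(125)=3163127352, p(126)=3519222692, p(127)=3913864295, p(128)=4351078600, p(129)=4835271870, p(130)=5371315400, p(131)=5964539504, p(132)=6620830889, p(133)=7346629512, p(134)=8149040695, p(135)=9035836076, p(136)=10015581680, p(137)=11097645016, p(138)=12292341831, p(139)=13610949895, p(140)=15065878135, p(141)=16670689208, p(142)=18440293320, p(143)=20390982757, p(144)=22540654445, p(145)=24908858009, p(146)=27517052599, p(147)=30388671978, p(148)=33549419497, p(149)=37027355200, p(150)=40853235313, p(151)=45060624582, p(152)=49686288421, p(153)=54770336324, p(154)=60356673280, p(155)=66493182097, p(156)=73232243759, p(157)=80630964769, p(158)=88751778802, p(159)=97662728555, p(160)=107438159466, p(161)=118159068427, p(162)=129913904637, p(163)=142798995930, p(164)=156919475295, p(165)=172389800255, p(166)=189334822579, p(167)=207890420102, p(168)=228204732751, p(169)=250438925115, p(170)=274768617130, p(171)=301384802048, p(172)=330495499613, p(173)=362326859895, p(174)=397125074750, p(175)=435157697830, p(176)=476715857290, p(177)=522115831195, p(178)=571701605655, p(179)=625846753120, p(180)=684957390936, p(181)=749474411781, p(182)=819876908323, p(183)=896684817527.
Final step: p(184) = p(183) + p(182) - p(179) - p(177) + p(172) + p(169) - p(162) - p(158) + p(149) + p(144) - p(133) - p(127) + p(114) + p(107) - p(92) - p(84) + p(67) + p(58) - p(39) - p(29) + p(8)
= 896684817527 + 819876908323 - 625846753120 - 522115831195 + 330495499613 + 250438925115 - 129913904637 - 88751778802 + 37027355200 + 22540654445 - 7346629512 - 3913864295 + 952050665 + 431149389 - 72533807 - 26543660 + 2679689 + 715220 - 31185 - 4565 + 22
= 980462880430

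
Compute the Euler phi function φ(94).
46

94 = 2 × 47
φ(n) = n × ∏(1 - 1/p) for each prime p dividing n
φ(94) = 94 × (1 - 1/2) × (1 - 1/47) = 46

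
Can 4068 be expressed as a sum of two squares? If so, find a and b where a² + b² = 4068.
42² + 48² (a=42, b=48)

Factorization: 4068 = 2^2 × 3^2 × 113
By Fermat: n is sum of two squares iff every prime p ≡ 3 (mod 4) appears to even power.
All primes ≡ 3 (mod 4) appear to even power.
Search a = 0, 1, 2, … for 4068 - a² a perfect square: first hit at a = 42: 4068 - 1764 = 2304 = 48².
4068 = 42² + 48² = 1764 + 2304 ✓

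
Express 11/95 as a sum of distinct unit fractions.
1/9 + 1/214 + 1/182970

Greedy algorithm:
11/95: ceiling(95/11) = 9, use 1/9
4/855: ceiling(855/4) = 214, use 1/214
1/182970: ceiling(182970/1) = 182970, use 1/182970
Result: 11/95 = 1/9 + 1/214 + 1/182970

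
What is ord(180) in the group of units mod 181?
2

181 is prime, so ord(180) divides φ(181) = 180.
Divisors of 180: 1, 2, 3, 4, 5, 6, 9, 10, 12, 15, 18, 20, 30, 36, 45, 60, 90, 180.
Repeated squaring: 180^1 ≡ 180, 180^2 ≡ 1, 180^4 ≡ 1, 180^8 ≡ 1, 180^16 ≡ 1, 180^32 ≡ 1, 180^64 ≡ 1, 180^128 ≡ 1 (mod 181).
Test 180^d mod 181 for each divisor d in increasing order:
180^1 ≡ 180
180^2 ≡ 1  ← first divisor giving 1
The order is 2.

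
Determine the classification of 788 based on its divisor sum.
deficient

Proper divisors of 788: sum = 1 + 2 + 4 + 197 + 394 = 598
Since 598 < 788, 788 is deficient.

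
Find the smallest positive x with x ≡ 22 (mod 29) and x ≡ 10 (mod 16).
138

Using Chinese Remainder Theorem:
M = 29 × 16 = 464
M1 = 16, M2 = 29
y1 = 16^(-1) mod 29 = 20
y2 = 29^(-1) mod 16 = 5
x = (22×16×20 + 10×29×5) mod 464 = 138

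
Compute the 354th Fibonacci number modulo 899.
612

Matrix identity: Q^n = [[F_(n+1), F_n], [F_n, F_(n-1)]] with Q = [[1,1],[1,0]].
n = 354 = 101100010₂. Square-and-multiply, entries mod 899:
Q^1 = [[1,1],[1,0]]
Q^2 = (Q^1)² = [[2,1],[1,1]]
Q^5 = (Q^2)²·Q = [[8,5],[5,3]]
Q^11 = (Q^5)²·Q = [[144,89],[89,55]]
Q^22 = (Q^11)² = [[788,630],[630,158]]
Q^44 = (Q^22)² = [[176,842],[842,233]]
Q^88 = (Q^44)² = [[63,61],[61,2]]
Q^177 = (Q^88)²·Q = [[867,498],[498,369]]
Q^354 = (Q^177)² = [[5,612],[612,292]]
F_354 mod 899 = Q^354[0][1] = 612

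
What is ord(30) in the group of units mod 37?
18

37 is prime, so ord(30) divides φ(37) = 36.
Divisors of 36: 1, 2, 3, 4, 6, 9, 12, 18, 36.
Repeated squaring: 30^1 ≡ 30, 30^2 ≡ 12, 30^4 ≡ 33, 30^8 ≡ 16, 30^16 ≡ 34, 30^32 ≡ 9 (mod 37).
Test 30^d mod 37 for each divisor d in increasing order:
30^1 ≡ 30
30^2 ≡ 12
30^3 = 30^2·30^1 ≡ 27
30^4 ≡ 33
30^6 = 30^4·30^2 ≡ 26
30^9 = 30^8·30^1 ≡ 36
30^12 = 30^8·30^4 ≡ 10
30^18 = 30^16·30^2 ≡ 1  ← first divisor giving 1
The order is 18.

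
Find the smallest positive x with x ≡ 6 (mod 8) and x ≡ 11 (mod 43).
54

Using Chinese Remainder Theorem:
M = 8 × 43 = 344
M1 = 43, M2 = 8
y1 = 43^(-1) mod 8 = 3
y2 = 8^(-1) mod 43 = 27
x = (6×43×3 + 11×8×27) mod 344 = 54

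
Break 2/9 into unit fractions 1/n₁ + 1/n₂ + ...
1/5 + 1/45

Greedy algorithm:
2/9: ceiling(9/2) = 5, use 1/5
1/45: ceiling(45/1) = 45, use 1/45
Result: 2/9 = 1/5 + 1/45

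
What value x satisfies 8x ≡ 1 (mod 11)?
7

gcd(8, 11) = 1, so the inverse exists.
Extended Euclidean algorithm on (11, 8):
11 = 1 × 8 + 3  ⟹  3 = (1)·11 + (-1)·8
8 = 2 × 3 + 2  ⟹  2 = (-2)·11 + (3)·8
3 = 1 × 2 + 1  ⟹  1 = (3)·11 + (-4)·8
So (-4)·8 ≡ 1 (mod 11), i.e. 8^(-1) ≡ -4 ≡ 7 (mod 11).
Check: 8 × 7 = 56 ≡ 1 (mod 11)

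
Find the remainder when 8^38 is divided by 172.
4

Repeated squaring. Binary of 38 = 100110.
8^1 ≡ 8 (mod 172); 8^2 ≡ 64 (mod 172); 8^4 ≡ 140 (mod 172); 8^8 ≡ 164 (mod 172); 8^16 ≡ 64 (mod 172); 8^32 ≡ 140 (mod 172)
8^38 = 8^2 × 8^4 × 8^32 ≡ 4 (mod 172)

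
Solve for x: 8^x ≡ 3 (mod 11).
6

Baby-step giant-step with step n = ⌈√11⌉ = 4.
Baby steps 8^j mod 11 (j:value) for j=0..3: 0:1, 1:8, 2:9, 3:6.
Giant-step multiplier: 8^(-4) ≡ 8^(10-4) = 8^6 ≡ 3 (mod 11).
Giant steps γ_i = 3·3^i mod 11: γ_0=3, γ_1=9 (in table at j=2).
x = i·n + j = 1·4 + 2 = 6.
Check: 8^6 ≡ 3 (mod 11).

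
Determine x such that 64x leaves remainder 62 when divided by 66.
x ≡ 2 (mod 33)

gcd(64, 66) = 2, which divides 62, so solutions exist.
Divide through by 2: 32x ≡ 31 (mod 33).
Find 32^(-1) mod 33 by the extended Euclidean algorithm:
33 = 1 × 32 + 1  ⟹  1 = (1)·33 + (-1)·32
So (-1)·32 ≡ 1 (mod 33), i.e. 32^(-1) ≡ -1 ≡ 32 (mod 33).
x ≡ 32 × 31 = 992 ≡ 2 (mod 33).
Check: 64 × 2 = 128 ≡ 62 (mod 66).
x ≡ 2 (mod 33), giving 2 solutions mod 66.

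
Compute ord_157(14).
13

157 is prime, so ord(14) divides φ(157) = 156.
Divisors of 156: 1, 2, 3, 4, 6, 12, 13, 26, 39, 52, 78, 156.
Repeated squaring: 14^1 ≡ 14, 14^2 ≡ 39, 14^4 ≡ 108, 14^8 ≡ 46, 14^16 ≡ 75, 14^32 ≡ 130, 14^64 ≡ 101, 14^128 ≡ 153 (mod 157).
Test 14^d mod 157 for each divisor d in increasing order:
14^1 ≡ 14
14^2 ≡ 39
14^3 = 14^2·14^1 ≡ 75
14^4 ≡ 108
14^6 = 14^4·14^2 ≡ 130
14^12 = 14^8·14^4 ≡ 101
14^13 = 14^8·14^4·14^1 ≡ 1  ← first divisor giving 1
The order is 13.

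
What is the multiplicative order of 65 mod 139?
23

139 is prime, so ord(65) divides φ(139) = 138.
Divisors of 138: 1, 2, 3, 6, 23, 46, 69, 138.
Repeated squaring: 65^1 ≡ 65, 65^2 ≡ 55, 65^4 ≡ 106, 65^8 ≡ 116, 65^16 ≡ 112, 65^32 ≡ 34, 65^64 ≡ 44, 65^128 ≡ 129 (mod 139).
Test 65^d mod 139 for each divisor d in increasing order:
65^1 ≡ 65
65^2 ≡ 55
65^3 = 65^2·65^1 ≡ 100
65^6 = 65^4·65^2 ≡ 131
65^23 = 65^16·65^4·65^2·65^1 ≡ 1  ← first divisor giving 1
The order is 23.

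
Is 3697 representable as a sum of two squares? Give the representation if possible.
36² + 49² (a=36, b=49)

Factorization: 3697 = 3697
By Fermat: n is sum of two squares iff every prime p ≡ 3 (mod 4) appears to even power.
All primes ≡ 3 (mod 4) appear to even power.
Search a = 0, 1, 2, … for 3697 - a² a perfect square: first hit at a = 36: 3697 - 1296 = 2401 = 49².
3697 = 36² + 49² = 1296 + 2401 ✓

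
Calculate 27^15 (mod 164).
79

Repeated squaring. Binary of 15 = 1111.
27^1 ≡ 27 (mod 164); 27^2 ≡ 73 (mod 164); 27^4 ≡ 81 (mod 164); 27^8 ≡ 1 (mod 164)
27^15 = 27^1 × 27^2 × 27^4 × 27^8 ≡ 79 (mod 164)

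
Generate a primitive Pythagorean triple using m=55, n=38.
(1581, 4180, 4469)

Euclid's formula: a = m² - n², b = 2mn, c = m² + n²
m = 55, n = 38
a = 55² - 38² = 3025 - 1444 = 1581
b = 2 × 55 × 38 = 4180
c = 55² + 38² = 3025 + 1444 = 4469
Verification: 1581² + 4180² = 2499561 + 17472400 = 19971961 = 4469² ✓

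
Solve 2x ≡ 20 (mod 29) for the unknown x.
x ≡ 10 (mod 29)

gcd(2, 29) = 1, which divides 20, so solutions exist.
Find 2^(-1) mod 29 by the extended Euclidean algorithm:
29 = 14 × 2 + 1  ⟹  1 = (1)·29 + (-14)·2
So (-14)·2 ≡ 1 (mod 29), i.e. 2^(-1) ≡ -14 ≡ 15 (mod 29).
x ≡ 15 × 20 = 300 ≡ 10 (mod 29).
Check: 2 × 10 = 20 ≡ 20 (mod 29).
Unique solution: x ≡ 10 (mod 29)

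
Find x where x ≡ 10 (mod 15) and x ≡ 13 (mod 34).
115

Using Chinese Remainder Theorem:
M = 15 × 34 = 510
M1 = 34, M2 = 15
y1 = 34^(-1) mod 15 = 4
y2 = 15^(-1) mod 34 = 25
x = (10×34×4 + 13×15×25) mod 510 = 115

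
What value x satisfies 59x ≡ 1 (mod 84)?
47

gcd(59, 84) = 1, so the inverse exists.
Extended Euclidean algorithm on (84, 59):
84 = 1 × 59 + 25  ⟹  25 = (1)·84 + (-1)·59
59 = 2 × 25 + 9  ⟹  9 = (-2)·84 + (3)·59
25 = 2 × 9 + 7  ⟹  7 = (5)·84 + (-7)·59
9 = 1 × 7 + 2  ⟹  2 = (-7)·84 + (10)·59
7 = 3 × 2 + 1  ⟹  1 = (26)·84 + (-37)·59
So (-37)·59 ≡ 1 (mod 84), i.e. 59^(-1) ≡ -37 ≡ 47 (mod 84).
Check: 59 × 47 = 2773 ≡ 1 (mod 84)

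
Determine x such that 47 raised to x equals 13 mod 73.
53

Baby-step giant-step with step n = ⌈√73⌉ = 9.
Baby steps 47^j mod 73 (j:value) for j=0..8: 0:1, 1:47, 2:19, 3:17, 4:69, 5:31, 6:70, 7:5, 8:16.
Giant-step multiplier: 47^(-9) ≡ 47^(72-9) = 47^63 ≡ 10 (mod 73).
Giant steps γ_i = 13·10^i mod 73: γ_0=13, γ_1=57, γ_2=59, γ_3=6, γ_4=60, γ_5=16 (in table at j=8).
x = i·n + j = 5·9 + 8 = 53.
Check: 47^53 ≡ 13 (mod 73).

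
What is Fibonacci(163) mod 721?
142

Matrix identity: Q^n = [[F_(n+1), F_n], [F_n, F_(n-1)]] with Q = [[1,1],[1,0]].
n = 163 = 10100011₂. Square-and-multiply, entries mod 721:
Q^1 = [[1,1],[1,0]]
Q^2 = (Q^1)² = [[2,1],[1,1]]
Q^5 = (Q^2)²·Q = [[8,5],[5,3]]
Q^10 = (Q^5)² = [[89,55],[55,34]]
Q^20 = (Q^10)² = [[131,276],[276,576]]
Q^40 = (Q^20)² = [[328,462],[462,587]]
Q^81 = (Q^40)²·Q = [[407,183],[183,224]]
Q^163 = (Q^81)²·Q = [[255,142],[142,113]]
F_163 mod 721 = Q^163[0][1] = 142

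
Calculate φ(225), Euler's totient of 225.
120

225 = 3^2 × 5^2
φ(n) = n × ∏(1 - 1/p) for each prime p dividing n
φ(225) = 225 × (1 - 1/3) × (1 - 1/5) = 120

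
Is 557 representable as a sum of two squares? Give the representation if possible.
14² + 19² (a=14, b=19)

Factorization: 557 = 557
By Fermat: n is sum of two squares iff every prime p ≡ 3 (mod 4) appears to even power.
All primes ≡ 3 (mod 4) appear to even power.
Search a = 0, 1, 2, … for 557 - a² a perfect square: first hit at a = 14: 557 - 196 = 361 = 19².
557 = 14² + 19² = 196 + 361 ✓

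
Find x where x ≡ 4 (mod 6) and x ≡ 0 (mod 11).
22

Using Chinese Remainder Theorem:
M = 6 × 11 = 66
M1 = 11, M2 = 6
y1 = 11^(-1) mod 6 = 5
y2 = 6^(-1) mod 11 = 2
x = (4×11×5 + 0×6×2) mod 66 = 22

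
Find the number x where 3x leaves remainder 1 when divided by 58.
39

gcd(3, 58) = 1, so the inverse exists.
Extended Euclidean algorithm on (58, 3):
58 = 19 × 3 + 1  ⟹  1 = (1)·58 + (-19)·3
So (-19)·3 ≡ 1 (mod 58), i.e. 3^(-1) ≡ -19 ≡ 39 (mod 58).
Check: 3 × 39 = 117 ≡ 1 (mod 58)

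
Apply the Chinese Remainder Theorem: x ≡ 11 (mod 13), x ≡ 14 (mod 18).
50

Using Chinese Remainder Theorem:
M = 13 × 18 = 234
M1 = 18, M2 = 13
y1 = 18^(-1) mod 13 = 8
y2 = 13^(-1) mod 18 = 7
x = (11×18×8 + 14×13×7) mod 234 = 50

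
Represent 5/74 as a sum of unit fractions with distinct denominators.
1/15 + 1/1110

Greedy algorithm:
5/74: ceiling(74/5) = 15, use 1/15
1/1110: ceiling(1110/1) = 1110, use 1/1110
Result: 5/74 = 1/15 + 1/1110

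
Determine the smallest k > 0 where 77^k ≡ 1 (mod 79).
78

79 is prime, so ord(77) divides φ(79) = 78.
Divisors of 78: 1, 2, 3, 6, 13, 26, 39, 78.
Repeated squaring: 77^1 ≡ 77, 77^2 ≡ 4, 77^4 ≡ 16, 77^8 ≡ 19, 77^16 ≡ 45, 77^32 ≡ 50, 77^64 ≡ 51 (mod 79).
Test 77^d mod 79 for each divisor d in increasing order:
77^1 ≡ 77
77^2 ≡ 4
77^3 = 77^2·77^1 ≡ 71
77^6 = 77^4·77^2 ≡ 64
77^13 = 77^8·77^4·77^1 ≡ 24
77^26 = 77^16·77^8·77^2 ≡ 23
77^39 = 77^32·77^4·77^2·77^1 ≡ 78
77^78 = 77^64·77^8·77^4·77^2 ≡ 1  ← first divisor giving 1
The order is 78.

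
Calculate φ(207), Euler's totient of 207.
132

207 = 3^2 × 23
φ(n) = n × ∏(1 - 1/p) for each prime p dividing n
φ(207) = 207 × (1 - 1/3) × (1 - 1/23) = 132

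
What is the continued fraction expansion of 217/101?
[2; 6, 1, 2, 1, 3]

Euclidean algorithm steps:
217 = 2 × 101 + 15
101 = 6 × 15 + 11
15 = 1 × 11 + 4
11 = 2 × 4 + 3
4 = 1 × 3 + 1
3 = 3 × 1 + 0
Continued fraction: [2; 6, 1, 2, 1, 3]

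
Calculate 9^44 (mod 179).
60

Repeated squaring. Binary of 44 = 101100.
9^1 ≡ 9 (mod 179); 9^2 ≡ 81 (mod 179); 9^4 ≡ 117 (mod 179); 9^8 ≡ 85 (mod 179); 9^16 ≡ 65 (mod 179); 9^32 ≡ 108 (mod 179)
9^44 = 9^4 × 9^8 × 9^32 ≡ 60 (mod 179)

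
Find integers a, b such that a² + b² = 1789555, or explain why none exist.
Not possible

Factorization: 1789555 = 5 × 71^3
By Fermat: n is sum of two squares iff every prime p ≡ 3 (mod 4) appears to even power.
Prime(s) ≡ 3 (mod 4) with odd exponent: [(71, 3)]
Therefore 1789555 cannot be expressed as a² + b².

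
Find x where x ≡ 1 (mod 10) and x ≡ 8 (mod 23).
31

Using Chinese Remainder Theorem:
M = 10 × 23 = 230
M1 = 23, M2 = 10
y1 = 23^(-1) mod 10 = 7
y2 = 10^(-1) mod 23 = 7
x = (1×23×7 + 8×10×7) mod 230 = 31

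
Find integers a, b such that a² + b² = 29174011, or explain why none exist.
Not possible

Factorization: 29174011 = 67^3 × 97
By Fermat: n is sum of two squares iff every prime p ≡ 3 (mod 4) appears to even power.
Prime(s) ≡ 3 (mod 4) with odd exponent: [(67, 3)]
Therefore 29174011 cannot be expressed as a² + b².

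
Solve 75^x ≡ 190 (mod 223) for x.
93

Baby-step giant-step with step n = ⌈√223⌉ = 15.
Baby steps 75^j mod 223 (j:value) for j=0..14: 0:1, 1:75, 2:50, 3:182, 4:47, 5:180, 6:120, 7:80, 8:202, 9:209, 10:65, 11:192, 12:128, 13:11, 14:156.
Giant-step multiplier: 75^(-15) ≡ 75^(222-15) = 75^207 ≡ 208 (mod 223).
Giant steps γ_i = 190·208^i mod 223: γ_0=190, γ_1=49, γ_2=157, γ_3=98, γ_4=91, γ_5=196, γ_6=182 (in table at j=3).
x = i·n + j = 6·15 + 3 = 93.
Check: 75^93 ≡ 190 (mod 223).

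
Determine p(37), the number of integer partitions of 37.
21637

p(n) counts ways to write n as a sum of positive integers (order ignored).
Euler's pentagonal recurrence: p(k) = p(k-1) + p(k-2) - p(k-5) - p(k-7) + p(k-12) + p(k-15) - ... (offsets j(3j∓1)/2, signs ++--, p(0)=1, p(<0)=0).
DP table for k = 0..36: p(0)=1, p(1)=1, p(2)=2, p(3)=3, p(4)=5, p(5)=7, p(6)=11, p(7)=15, p(8)=22, p(9)=30, p(10)=42, p(11)=56, p(12)=77, p(13)=101, p(14)=135, p(15)=176, p(16)=231, p(17)=297, p(18)=385, p(19)=490, p(20)=627, p(21)=792, p(22)=1002, p(23)=1255, p(24)=1575, p(25)=1958, p(26)=2436, p(27)=3010, p(28)=3718, p(29)=4565, p(30)=5604, p(31)=6842, p(32)=8349, p(33)=10143, p(34)=12310, p(35)=14883, p(36)=17977.
Final step: p(37) = p(36) + p(35) - p(32) - p(30) + p(25) + p(22) - p(15) - p(11) + p(2)
= 17977 + 14883 - 8349 - 5604 + 1958 + 1002 - 176 - 56 + 2
= 21637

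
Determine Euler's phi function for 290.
112

290 = 2 × 5 × 29
φ(n) = n × ∏(1 - 1/p) for each prime p dividing n
φ(290) = 290 × (1 - 1/2) × (1 - 1/5) × (1 - 1/29) = 112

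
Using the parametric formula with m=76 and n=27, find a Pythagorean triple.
(5047, 4104, 6505)

Euclid's formula: a = m² - n², b = 2mn, c = m² + n²
m = 76, n = 27
a = 76² - 27² = 5776 - 729 = 5047
b = 2 × 76 × 27 = 4104
c = 76² + 27² = 5776 + 729 = 6505
Verification: 5047² + 4104² = 25472209 + 16842816 = 42315025 = 6505² ✓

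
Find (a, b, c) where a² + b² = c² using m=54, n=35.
(1691, 3780, 4141)

Euclid's formula: a = m² - n², b = 2mn, c = m² + n²
m = 54, n = 35
a = 54² - 35² = 2916 - 1225 = 1691
b = 2 × 54 × 35 = 3780
c = 54² + 35² = 2916 + 1225 = 4141
Verification: 1691² + 3780² = 2859481 + 14288400 = 17147881 = 4141² ✓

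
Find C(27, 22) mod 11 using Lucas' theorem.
1

Using Lucas' theorem:
Write n=27 and k=22 in base 11:
n in base 11: [2, 5]
k in base 11: [2, 0]
C(27,22) mod 11 = ∏ C(n_i, k_i) mod 11
Digit binomials (mod 11): C(2,2) = 1; C(5,0) = 1
Product: 1 × 1 = 1 ≡ 1 (mod 11)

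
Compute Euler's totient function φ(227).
226

227 = 227
φ(n) = n × ∏(1 - 1/p) for each prime p dividing n
φ(227) = 227 × (1 - 1/227) = 226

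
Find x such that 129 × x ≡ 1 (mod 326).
139

gcd(129, 326) = 1, so the inverse exists.
Extended Euclidean algorithm on (326, 129):
326 = 2 × 129 + 68  ⟹  68 = (1)·326 + (-2)·129
129 = 1 × 68 + 61  ⟹  61 = (-1)·326 + (3)·129
68 = 1 × 61 + 7  ⟹  7 = (2)·326 + (-5)·129
61 = 8 × 7 + 5  ⟹  5 = (-17)·326 + (43)·129
7 = 1 × 5 + 2  ⟹  2 = (19)·326 + (-48)·129
5 = 2 × 2 + 1  ⟹  1 = (-55)·326 + (139)·129
So (139)·129 ≡ 1 (mod 326), i.e. 129^(-1) ≡ 139 (mod 326).
Check: 129 × 139 = 17931 ≡ 1 (mod 326)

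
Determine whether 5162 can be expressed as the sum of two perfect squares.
11² + 71² (a=11, b=71)

Factorization: 5162 = 2 × 29 × 89
By Fermat: n is sum of two squares iff every prime p ≡ 3 (mod 4) appears to even power.
All primes ≡ 3 (mod 4) appear to even power.
Search a = 0, 1, 2, … for 5162 - a² a perfect square: first hit at a = 11: 5162 - 121 = 5041 = 71².
5162 = 11² + 71² = 121 + 5041 ✓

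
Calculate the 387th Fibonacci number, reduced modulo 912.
338

Matrix identity: Q^n = [[F_(n+1), F_n], [F_n, F_(n-1)]] with Q = [[1,1],[1,0]].
n = 387 = 110000011₂. Square-and-multiply, entries mod 912:
Q^1 = [[1,1],[1,0]]
Q^3 = (Q^1)²·Q = [[3,2],[2,1]]
Q^6 = (Q^3)² = [[13,8],[8,5]]
Q^12 = (Q^6)² = [[233,144],[144,89]]
Q^24 = (Q^12)² = [[241,768],[768,385]]
Q^48 = (Q^24)² = [[385,144],[144,241]]
Q^96 = (Q^48)² = [[241,768],[768,385]]
Q^193 = (Q^96)²·Q = [[529,385],[385,144]]
Q^387 = (Q^193)²·Q = [[435,338],[338,97]]
F_387 mod 912 = Q^387[0][1] = 338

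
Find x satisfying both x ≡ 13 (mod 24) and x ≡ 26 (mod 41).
805

Using Chinese Remainder Theorem:
M = 24 × 41 = 984
M1 = 41, M2 = 24
y1 = 41^(-1) mod 24 = 17
y2 = 24^(-1) mod 41 = 12
x = (13×41×17 + 26×24×12) mod 984 = 805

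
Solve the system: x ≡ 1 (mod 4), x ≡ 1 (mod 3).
1

Using Chinese Remainder Theorem:
M = 4 × 3 = 12
M1 = 3, M2 = 4
y1 = 3^(-1) mod 4 = 3
y2 = 4^(-1) mod 3 = 1
x = (1×3×3 + 1×4×1) mod 12 = 1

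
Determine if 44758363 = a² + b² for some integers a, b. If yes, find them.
Not possible

Factorization: 44758363 = 13 × 151^3
By Fermat: n is sum of two squares iff every prime p ≡ 3 (mod 4) appears to even power.
Prime(s) ≡ 3 (mod 4) with odd exponent: [(151, 3)]
Therefore 44758363 cannot be expressed as a² + b².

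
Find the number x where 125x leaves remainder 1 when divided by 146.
139

gcd(125, 146) = 1, so the inverse exists.
Extended Euclidean algorithm on (146, 125):
146 = 1 × 125 + 21  ⟹  21 = (1)·146 + (-1)·125
125 = 5 × 21 + 20  ⟹  20 = (-5)·146 + (6)·125
21 = 1 × 20 + 1  ⟹  1 = (6)·146 + (-7)·125
So (-7)·125 ≡ 1 (mod 146), i.e. 125^(-1) ≡ -7 ≡ 139 (mod 146).
Check: 125 × 139 = 17375 ≡ 1 (mod 146)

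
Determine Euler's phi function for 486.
162

486 = 2 × 3^5
φ(n) = n × ∏(1 - 1/p) for each prime p dividing n
φ(486) = 486 × (1 - 1/2) × (1 - 1/3) = 162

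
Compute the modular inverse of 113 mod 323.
303

gcd(113, 323) = 1, so the inverse exists.
Extended Euclidean algorithm on (323, 113):
323 = 2 × 113 + 97  ⟹  97 = (1)·323 + (-2)·113
113 = 1 × 97 + 16  ⟹  16 = (-1)·323 + (3)·113
97 = 6 × 16 + 1  ⟹  1 = (7)·323 + (-20)·113
So (-20)·113 ≡ 1 (mod 323), i.e. 113^(-1) ≡ -20 ≡ 303 (mod 323).
Check: 113 × 303 = 34239 ≡ 1 (mod 323)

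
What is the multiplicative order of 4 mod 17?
4

17 is prime, so ord(4) divides φ(17) = 16.
Divisors of 16: 1, 2, 4, 8, 16.
Repeated squaring: 4^1 ≡ 4, 4^2 ≡ 16, 4^4 ≡ 1, 4^8 ≡ 1, 4^16 ≡ 1 (mod 17).
Test 4^d mod 17 for each divisor d in increasing order:
4^1 ≡ 4
4^2 ≡ 16
4^4 ≡ 1  ← first divisor giving 1
The order is 4.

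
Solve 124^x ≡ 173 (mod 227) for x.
66

Baby-step giant-step with step n = ⌈√227⌉ = 16.
Baby steps 124^j mod 227 (j:value) for j=0..15: 0:1, 1:124, 2:167, 3:51, 4:195, 5:118, 6:104, 7:184, 8:116, 9:83, 10:77, 11:14, 12:147, 13:68, 14:33, 15:6.
Giant-step multiplier: 124^(-16) ≡ 124^(226-16) = 124^210 ≡ 209 (mod 227).
Giant steps γ_i = 173·209^i mod 227: γ_0=173, γ_1=64, γ_2=210, γ_3=79, γ_4=167 (in table at j=2).
x = i·n + j = 4·16 + 2 = 66.
Check: 124^66 ≡ 173 (mod 227).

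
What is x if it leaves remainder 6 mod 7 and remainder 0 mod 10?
20

Using Chinese Remainder Theorem:
M = 7 × 10 = 70
M1 = 10, M2 = 7
y1 = 10^(-1) mod 7 = 5
y2 = 7^(-1) mod 10 = 3
x = (6×10×5 + 0×7×3) mod 70 = 20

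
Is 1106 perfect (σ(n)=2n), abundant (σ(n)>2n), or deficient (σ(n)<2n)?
deficient

Proper divisors of 1106: sum = 1 + 2 + 7 + 14 + 79 + 158 + 553 = 814
Since 814 < 1106, 1106 is deficient.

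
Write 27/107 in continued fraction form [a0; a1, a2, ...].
[0; 3, 1, 26]

Euclidean algorithm steps:
27 = 0 × 107 + 27
107 = 3 × 27 + 26
27 = 1 × 26 + 1
26 = 26 × 1 + 0
Continued fraction: [0; 3, 1, 26]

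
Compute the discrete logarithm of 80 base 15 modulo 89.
18

Baby-step giant-step with step n = ⌈√89⌉ = 10.
Baby steps 15^j mod 89 (j:value) for j=0..9: 0:1, 1:15, 2:47, 3:82, 4:73, 5:27, 6:49, 7:23, 8:78, 9:13.
Giant-step multiplier: 15^(-10) ≡ 15^(88-10) = 15^78 ≡ 21 (mod 89).
Giant steps γ_i = 80·21^i mod 89: γ_0=80, γ_1=78 (in table at j=8).
x = i·n + j = 1·10 + 8 = 18.
Check: 15^18 ≡ 80 (mod 89).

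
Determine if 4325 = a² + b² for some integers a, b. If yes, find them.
10² + 65² (a=10, b=65)

Factorization: 4325 = 5^2 × 173
By Fermat: n is sum of two squares iff every prime p ≡ 3 (mod 4) appears to even power.
All primes ≡ 3 (mod 4) appear to even power.
Search a = 0, 1, 2, … for 4325 - a² a perfect square: first hit at a = 10: 4325 - 100 = 4225 = 65².
4325 = 10² + 65² = 100 + 4225 ✓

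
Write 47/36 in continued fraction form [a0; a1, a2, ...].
[1; 3, 3, 1, 2]

Euclidean algorithm steps:
47 = 1 × 36 + 11
36 = 3 × 11 + 3
11 = 3 × 3 + 2
3 = 1 × 2 + 1
2 = 2 × 1 + 0
Continued fraction: [1; 3, 3, 1, 2]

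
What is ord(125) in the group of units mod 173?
172

173 is prime, so ord(125) divides φ(173) = 172.
Divisors of 172: 1, 2, 4, 43, 86, 172.
Repeated squaring: 125^1 ≡ 125, 125^2 ≡ 55, 125^4 ≡ 84, 125^8 ≡ 136, 125^16 ≡ 158, 125^32 ≡ 52, 125^64 ≡ 109, 125^128 ≡ 117 (mod 173).
Test 125^d mod 173 for each divisor d in increasing order:
125^1 ≡ 125
125^2 ≡ 55
125^4 ≡ 84
125^43 = 125^32·125^8·125^2·125^1 ≡ 80
125^86 = 125^64·125^16·125^4·125^2 ≡ 172
125^172 = 125^128·125^32·125^8·125^4 ≡ 1  ← first divisor giving 1
The order is 172.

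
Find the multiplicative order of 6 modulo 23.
11

23 is prime, so ord(6) divides φ(23) = 22.
Divisors of 22: 1, 2, 11, 22.
Repeated squaring: 6^1 ≡ 6, 6^2 ≡ 13, 6^4 ≡ 8, 6^8 ≡ 18, 6^16 ≡ 2 (mod 23).
Test 6^d mod 23 for each divisor d in increasing order:
6^1 ≡ 6
6^2 ≡ 13
6^11 = 6^8·6^2·6^1 ≡ 1  ← first divisor giving 1
The order is 11.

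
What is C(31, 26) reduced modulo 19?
13

Using Lucas' theorem:
Write n=31 and k=26 in base 19:
n in base 19: [1, 12]
k in base 19: [1, 7]
C(31,26) mod 19 = ∏ C(n_i, k_i) mod 19
Digit binomials (mod 19): C(1,1) = 1; C(12,7) = 792 ≡ 13
Product: 1 × 13 = 13 ≡ 13 (mod 19)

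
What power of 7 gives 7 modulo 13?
1

Baby-step giant-step with step n = ⌈√13⌉ = 4.
Baby steps 7^j mod 13 (j:value) for j=0..3: 0:1, 1:7, 2:10, 3:5.
h = 7 is already in the table at j=1, so x = 1.
Check: 7^1 ≡ 7 (mod 13).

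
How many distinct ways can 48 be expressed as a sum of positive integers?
147273

p(n) counts ways to write n as a sum of positive integers (order ignored).
Euler's pentagonal recurrence: p(k) = p(k-1) + p(k-2) - p(k-5) - p(k-7) + p(k-12) + p(k-15) - ... (offsets j(3j∓1)/2, signs ++--, p(0)=1, p(<0)=0).
DP table for k = 0..47: p(0)=1, p(1)=1, p(2)=2, p(3)=3, p(4)=5, p(5)=7, p(6)=11, p(7)=15, p(8)=22, p(9)=30, p(10)=42, p(11)=56, p(12)=77, p(13)=101, p(14)=135, p(15)=176, p(16)=231, p(17)=297, p(18)=385, p(19)=490, p(20)=627, p(21)=792, p(22)=1002, p(23)=1255, p(24)=1575, p(25)=1958, p(26)=2436, p(27)=3010, p(28)=3718, p(29)=4565, p(30)=5604, p(31)=6842, p(32)=8349, p(33)=10143, p(34)=12310, p(35)=14883, p(36)=17977, p(37)=21637, p(38)=26015, p(39)=31185, p(40)=37338, p(41)=44583, p(42)=53174, p(43)=63261, p(44)=75175, p(45)=89134, p(46)=105558, p(47)=124754.
Final step: p(48) = p(47) + p(46) - p(43) - p(41) + p(36) + p(33) - p(26) - p(22) + p(13) + p(8)
= 124754 + 105558 - 63261 - 44583 + 17977 + 10143 - 2436 - 1002 + 101 + 22
= 147273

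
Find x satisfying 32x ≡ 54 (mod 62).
x ≡ 23 (mod 31)

gcd(32, 62) = 2, which divides 54, so solutions exist.
Divide through by 2: 16x ≡ 27 (mod 31).
Find 16^(-1) mod 31 by the extended Euclidean algorithm:
31 = 1 × 16 + 15  ⟹  15 = (1)·31 + (-1)·16
16 = 1 × 15 + 1  ⟹  1 = (-1)·31 + (2)·16
So (2)·16 ≡ 1 (mod 31), i.e. 16^(-1) ≡ 2 (mod 31).
x ≡ 2 × 27 = 54 ≡ 23 (mod 31).
Check: 32 × 23 = 736 ≡ 54 (mod 62).
x ≡ 23 (mod 31), giving 2 solutions mod 62.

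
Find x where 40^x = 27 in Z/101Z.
41

Baby-step giant-step with step n = ⌈√101⌉ = 11.
Baby steps 40^j mod 101 (j:value) for j=0..10: 0:1, 1:40, 2:85, 3:67, 4:54, 5:39, 6:45, 7:83, 8:88, 9:86, 10:6.
Giant-step multiplier: 40^(-11) ≡ 40^(100-11) = 40^89 ≡ 8 (mod 101).
Giant steps γ_i = 27·8^i mod 101: γ_0=27, γ_1=14, γ_2=11, γ_3=88 (in table at j=8).
x = i·n + j = 3·11 + 8 = 41.
Check: 40^41 ≡ 27 (mod 101).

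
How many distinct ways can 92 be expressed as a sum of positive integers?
72533807

p(n) counts ways to write n as a sum of positive integers (order ignored).
Euler's pentagonal recurrence: p(k) = p(k-1) + p(k-2) - p(k-5) - p(k-7) + p(k-12) + p(k-15) - ... (offsets j(3j∓1)/2, signs ++--, p(0)=1, p(<0)=0).
DP table for k = 0..91: p(0)=1, p(1)=1, p(2)=2, p(3)=3, p(4)=5, p(5)=7, p(6)=11, p(7)=15, p(8)=22, p(9)=30, p(10)=42, p(11)=56, p(12)=77, p(13)=101, p(14)=135, p(15)=176, p(16)=231, p(17)=297, p(18)=385, p(19)=490, p(20)=627, p(21)=792, p(22)=1002, p(23)=1255, p(24)=1575, p(25)=1958, p(26)=2436, p(27)=3010, p(28)=3718, p(29)=4565, p(30)=5604, p(31)=6842, p(32)=8349, p(33)=10143, p(34)=12310, p(35)=14883, p(36)=17977, p(37)=21637, p(38)=26015, p(39)=31185, p(40)=37338, p(41)=44583, p(42)=53174, p(43)=63261, p(44)=75175, p(45)=89134, p(46)=105558, p(47)=124754, p(48)=147273, p(49)=173525, p(50)=204226, p(51)=239943, p(52)=281589, p(53)=329931, p(54)=386155, p(55)=451276, p(56)=526823, p(57)=614154, p(58)=715220, p(59)=831820, p(60)=966467, p(61)=1121505, p(62)=1300156, p(63)=1505499, p(64)=1741630, p(65)=2012558, p(66)=2323520, p(67)=2679689, p(68)=3087735, p(69)=3554345, p(70)=4087968, p(71)=4697205, p(72)=5392783, p(73)=6185689, p(74)=7089500, p(75)=8118264, p(76)=9289091, p(77)=10619863, p(78)=12132164, p(79)=13848650, p(80)=15796476, p(81)=18004327, p(82)=20506255, p(83)=23338469, p(84)=26543660, p(85)=30167357, p(86)=34262962, p(87)=38887673, p(88)=44108109, p(89)=49995925, p(90)=56634173, p(91)=64112359.
Final step: p(92) = p(91) + p(90) - p(87) - p(85) + p(80) + p(77) - p(70) - p(66) + p(57) + p(52) - p(41) - p(35) + p(22) + p(15) - p(0)
= 64112359 + 56634173 - 38887673 - 30167357 + 15796476 + 10619863 - 4087968 - 2323520 + 614154 + 281589 - 44583 - 14883 + 1002 + 176 - 1
= 72533807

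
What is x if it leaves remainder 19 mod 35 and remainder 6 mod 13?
19

Using Chinese Remainder Theorem:
M = 35 × 13 = 455
M1 = 13, M2 = 35
y1 = 13^(-1) mod 35 = 27
y2 = 35^(-1) mod 13 = 3
x = (19×13×27 + 6×35×3) mod 455 = 19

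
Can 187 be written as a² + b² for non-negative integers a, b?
Not possible

Factorization: 187 = 11 × 17
By Fermat: n is sum of two squares iff every prime p ≡ 3 (mod 4) appears to even power.
Prime(s) ≡ 3 (mod 4) with odd exponent: [(11, 1)]
Therefore 187 cannot be expressed as a² + b².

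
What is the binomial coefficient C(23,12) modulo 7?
0

Using Lucas' theorem:
Write n=23 and k=12 in base 7:
n in base 7: [3, 2]
k in base 7: [1, 5]
C(23,12) mod 7 = ∏ C(n_i, k_i) mod 7
Digit binomials (mod 7): C(3,1) = 3; C(2,5) = 0 (k_i > n_i)
Product: 3 × 0 = 0 ≡ 0 (mod 7)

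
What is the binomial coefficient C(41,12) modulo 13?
0

Using Lucas' theorem:
Write n=41 and k=12 in base 13:
n in base 13: [3, 2]
k in base 13: [0, 12]
C(41,12) mod 13 = ∏ C(n_i, k_i) mod 13
Digit binomials (mod 13): C(3,0) = 1; C(2,12) = 0 (k_i > n_i)
Product: 1 × 0 = 0 ≡ 0 (mod 13)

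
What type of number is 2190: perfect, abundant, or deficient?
abundant

Proper divisors of 2190: sum = 1 + 2 + 3 + 5 + 6 + 10 + 15 + 30 + 73 + 146 + 219 + 365 + 438 + 730 + 1095 = 3138
Since 3138 > 2190, 2190 is abundant.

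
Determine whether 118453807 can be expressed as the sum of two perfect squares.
Not possible

Factorization: 118453807 = 17 × 191^3
By Fermat: n is sum of two squares iff every prime p ≡ 3 (mod 4) appears to even power.
Prime(s) ≡ 3 (mod 4) with odd exponent: [(191, 3)]
Therefore 118453807 cannot be expressed as a² + b².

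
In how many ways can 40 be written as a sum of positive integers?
37338

p(n) counts ways to write n as a sum of positive integers (order ignored).
Euler's pentagonal recurrence: p(k) = p(k-1) + p(k-2) - p(k-5) - p(k-7) + p(k-12) + p(k-15) - ... (offsets j(3j∓1)/2, signs ++--, p(0)=1, p(<0)=0).
DP table for k = 0..39: p(0)=1, p(1)=1, p(2)=2, p(3)=3, p(4)=5, p(5)=7, p(6)=11, p(7)=15, p(8)=22, p(9)=30, p(10)=42, p(11)=56, p(12)=77, p(13)=101, p(14)=135, p(15)=176, p(16)=231, p(17)=297, p(18)=385, p(19)=490, p(20)=627, p(21)=792, p(22)=1002, p(23)=1255, p(24)=1575, p(25)=1958, p(26)=2436, p(27)=3010, p(28)=3718, p(29)=4565, p(30)=5604, p(31)=6842, p(32)=8349, p(33)=10143, p(34)=12310, p(35)=14883, p(36)=17977, p(37)=21637, p(38)=26015, p(39)=31185.
Final step: p(40) = p(39) + p(38) - p(35) - p(33) + p(28) + p(25) - p(18) - p(14) + p(5) + p(0)
= 31185 + 26015 - 14883 - 10143 + 3718 + 1958 - 385 - 135 + 7 + 1
= 37338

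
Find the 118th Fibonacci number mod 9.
8

Matrix identity: Q^n = [[F_(n+1), F_n], [F_n, F_(n-1)]] with Q = [[1,1],[1,0]].
n = 118 = 1110110₂. Square-and-multiply, entries mod 9:
Q^1 = [[1,1],[1,0]]
Q^3 = (Q^1)²·Q = [[3,2],[2,1]]
Q^7 = (Q^3)²·Q = [[3,4],[4,8]]
Q^14 = (Q^7)² = [[7,8],[8,8]]
Q^29 = (Q^14)²·Q = [[8,5],[5,3]]
Q^59 = (Q^29)²·Q = [[0,8],[8,1]]
Q^118 = (Q^59)² = [[1,8],[8,2]]
F_118 mod 9 = Q^118[0][1] = 8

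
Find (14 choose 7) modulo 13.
0

Using Lucas' theorem:
Write n=14 and k=7 in base 13:
n in base 13: [1, 1]
k in base 13: [0, 7]
C(14,7) mod 13 = ∏ C(n_i, k_i) mod 13
Digit binomials (mod 13): C(1,0) = 1; C(1,7) = 0 (k_i > n_i)
Product: 1 × 0 = 0 ≡ 0 (mod 13)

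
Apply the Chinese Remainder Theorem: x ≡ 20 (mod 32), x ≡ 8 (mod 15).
308

Using Chinese Remainder Theorem:
M = 32 × 15 = 480
M1 = 15, M2 = 32
y1 = 15^(-1) mod 32 = 15
y2 = 32^(-1) mod 15 = 8
x = (20×15×15 + 8×32×8) mod 480 = 308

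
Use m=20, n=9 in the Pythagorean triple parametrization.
(319, 360, 481)

Euclid's formula: a = m² - n², b = 2mn, c = m² + n²
m = 20, n = 9
a = 20² - 9² = 400 - 81 = 319
b = 2 × 20 × 9 = 360
c = 20² + 9² = 400 + 81 = 481
Verification: 319² + 360² = 101761 + 129600 = 231361 = 481² ✓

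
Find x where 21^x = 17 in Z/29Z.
21

Baby-step giant-step with step n = ⌈√29⌉ = 6.
Baby steps 21^j mod 29 (j:value) for j=0..5: 0:1, 1:21, 2:6, 3:10, 4:7, 5:2.
Giant-step multiplier: 21^(-6) ≡ 21^(28-6) = 21^22 ≡ 9 (mod 29).
Giant steps γ_i = 17·9^i mod 29: γ_0=17, γ_1=8, γ_2=14, γ_3=10 (in table at j=3).
x = i·n + j = 3·6 + 3 = 21.
Check: 21^21 ≡ 17 (mod 29).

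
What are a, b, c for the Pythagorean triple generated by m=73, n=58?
(1965, 8468, 8693)

Euclid's formula: a = m² - n², b = 2mn, c = m² + n²
m = 73, n = 58
a = 73² - 58² = 5329 - 3364 = 1965
b = 2 × 73 × 58 = 8468
c = 73² + 58² = 5329 + 3364 = 8693
Verification: 1965² + 8468² = 3861225 + 71707024 = 75568249 = 8693² ✓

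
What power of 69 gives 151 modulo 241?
148

Baby-step giant-step with step n = ⌈√241⌉ = 16.
Baby steps 69^j mod 241 (j:value) for j=0..15: 0:1, 1:69, 2:182, 3:26, 4:107, 5:153, 6:194, 7:131, 8:122, 9:224, 10:32, 11:39, 12:40, 13:109, 14:50, 15:76.
Giant-step multiplier: 69^(-16) ≡ 69^(240-16) = 69^224 ≡ 54 (mod 241).
Giant steps γ_i = 151·54^i mod 241: γ_0=151, γ_1=201, γ_2=9, γ_3=4, γ_4=216, γ_5=96, γ_6=123, γ_7=135, γ_8=60, γ_9=107 (in table at j=4).
x = i·n + j = 9·16 + 4 = 148.
Check: 69^148 ≡ 151 (mod 241).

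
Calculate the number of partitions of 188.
1398341745571

p(n) counts ways to write n as a sum of positive integers (order ignored).
Euler's pentagonal recurrence: p(k) = p(k-1) + p(k-2) - p(k-5) - p(k-7) + p(k-12) + p(k-15) - ... (offsets j(3j∓1)/2, signs ++--, p(0)=1, p(<0)=0).
DP table for k = 0..187: p(0)=1, p(1)=1, p(2)=2, p(3)=3, p(4)=5, p(5)=7, p(6)=11, p(7)=15, p(8)=22, p(9)=30, p(10)=42, p(11)=56, p(12)=77, p(13)=101, p(14)=135, p(15)=176, p(16)=231, p(17)=297, p(18)=385, p(19)=490, p(20)=627, p(21)=792, p(22)=1002, p(23)=1255, p(24)=1575, p(25)=1958, p(26)=2436, p(27)=3010, p(28)=3718, p(29)=4565, p(30)=5604, p(31)=6842, p(32)=8349, p(33)=10143, p(34)=12310, p(35)=14883, p(36)=17977, p(37)=21637, p(38)=26015, p(39)=31185, p(40)=37338, p(41)=44583, p(42)=53174, p(43)=63261, p(44)=75175, p(45)=89134, p(46)=105558, p(47)=124754, p(48)=147273, p(49)=173525, p(50)=204226, p(51)=239943, p(52)=281589, p(53)=329931, p(54)=386155, p(55)=451276, p(56)=526823, p(57)=614154, p(58)=715220, p(59)=831820, p(60)=966467, p(61)=1121505, p(62)=1300156, p(63)=1505499, p(64)=1741630, p(65)=2012558, p(66)=2323520, p(67)=2679689, p(68)=3087735, p(69)=3554345, p(70)=4087968, p(71)=4697205, p(72)=5392783, p(73)=6185689, p(74)=7089500, p(75)=8118264, p(76)=9289091, p(77)=10619863, p(78)=12132164, p(79)=13848650, p(80)=15796476, p(81)=18004327, p(82)=20506255, p(83)=23338469, p(84)=26543660, p(85)=30167357, p(86)=34262962, p(87)=38887673, p(88)=44108109, p(89)=49995925, p(90)=56634173, p(91)=64112359, p(92)=72533807, p(93)=82010177, p(94)=92669720, p(95)=104651419, p(96)=118114304, p(97)=133230930, p(98)=150198136, p(99)=169229875, p(100)=190569292, p(101)=214481126, p(102)=241265379, p(103)=271248950, p(104)=304801365, p(105)=342325709, p(106)=384276336, p(107)=431149389, p(108)=483502844, p(109)=541946240, p(110)=607163746, p(111)=679903203, p(112)=761002156, p(113)=851376628, p(114)=952050665, p(115)=1064144451, p(116)=1188908248, p(117)=1327710076, p(118)=1482074143, p(119)=1653668665, p(120)=1844349560, p(121)=2056148051, p(122)=2291320912, p(123)=2552338241, p(124)=2841940500, p(125)=3163127352, p(126)=3519222692, p(127)=3913864295, p(128)=4351078600, p(129)=4835271870, p(130)=5371315400, p(131)=5964539504, p(132)=6620830889, p(133)=7346629512, p(134)=8149040695, p(135)=9035836076, p(136)=10015581680, p(137)=11097645016, p(138)=12292341831, p(139)=13610949895, p(140)=15065878135, p(141)=16670689208, p(142)=18440293320, p(143)=20390982757, p(144)=22540654445, p(145)=24908858009, p(146)=27517052599, p(147)=30388671978, p(148)=33549419497, p(149)=37027355200, p(150)=40853235313, p(151)=45060624582, p(152)=49686288421, p(153)=54770336324, p(154)=60356673280, p(155)=66493182097, p(156)=73232243759, p(157)=80630964769, p(158)=88751778802, p(159)=97662728555, p(160)=107438159466, p(161)=118159068427, p(162)=129913904637, p(163)=142798995930, p(164)=156919475295, p(165)=172389800255, p(166)=189334822579, p(167)=207890420102, p(168)=228204732751, p(169)=250438925115, p(170)=274768617130, p(171)=301384802048, p(172)=330495499613, p(173)=362326859895, p(174)=397125074750, p(175)=435157697830, p(176)=476715857290, p(177)=522115831195, p(178)=571701605655, p(179)=625846753120, p(180)=684957390936, p(181)=749474411781, p(182)=819876908323, p(183)=896684817527, p(184)=980462880430, p(185)=1071823774337, p(186)=1171432692373, p(187)=1280011042268.
Final step: p(188) = p(187) + p(186) - p(183) - p(181) + p(176) + p(173) - p(166) - p(162) + p(153) + p(148) - p(137) - p(131) + p(118) + p(111) - p(96) - p(88) + p(71) + p(62) - p(43) - p(33) + p(12) + p(1)
= 1280011042268 + 1171432692373 - 896684817527 - 749474411781 + 476715857290 + 362326859895 - 189334822579 - 129913904637 + 54770336324 + 33549419497 - 11097645016 - 5964539504 + 1482074143 + 679903203 - 118114304 - 44108109 + 4697205 + 1300156 - 63261 - 10143 + 77 + 1
= 1398341745571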